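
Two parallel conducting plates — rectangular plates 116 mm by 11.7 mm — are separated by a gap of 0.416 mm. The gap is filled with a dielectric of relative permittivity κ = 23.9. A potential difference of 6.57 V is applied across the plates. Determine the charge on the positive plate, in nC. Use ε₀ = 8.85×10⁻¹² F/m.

A = 116 × 11.7 mm² = 1.36×10⁻³ m².
C = κε₀A/d = 23.9 × 8.85×10⁻¹² × 1.36×10⁻³ / 4.16×10⁻⁴ = 6.90×10⁻¹⁰ F.
Q = CV = 6.90×10⁻¹⁰ × 6.57 = 4.53×10⁻⁹ C.

Q ≈ 4.53 nC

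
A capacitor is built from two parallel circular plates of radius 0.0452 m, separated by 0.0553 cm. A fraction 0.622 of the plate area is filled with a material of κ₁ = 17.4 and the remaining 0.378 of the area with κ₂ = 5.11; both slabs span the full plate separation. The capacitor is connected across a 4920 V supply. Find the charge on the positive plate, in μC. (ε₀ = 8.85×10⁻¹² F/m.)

Q ≈ 6.45 μC

A = π(0.0452 m)² = 6.42×10⁻³ m².
Side-by-side slabs ⇒ two capacitors in parallel, each spanning the full gap.
C₁ = κ₁ε₀A₁/d = 17.4 × 8.85×10⁻¹² × 3.99×10⁻³ / 5.53×10⁻⁴ = 1.11×10⁻⁹ F.
C₂ = κ₂ε₀A₂/d = 5.11 × 8.85×10⁻¹² × 2.43×10⁻³ / 5.53×10⁻⁴ = 1.98×10⁻¹⁰ F.
C = C₁ + C₂ = 1.31×10⁻⁹ F.
Q = CV = 1.31×10⁻⁹ × 4920 = 6.45×10⁻⁶ C.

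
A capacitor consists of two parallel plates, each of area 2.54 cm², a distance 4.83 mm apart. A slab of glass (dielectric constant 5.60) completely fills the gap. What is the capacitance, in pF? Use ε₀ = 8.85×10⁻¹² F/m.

2.61 pF

A = 2.54 cm² = 2.54×10⁻⁴ m².
C = κε₀A/d = 5.60 × 8.85×10⁻¹² × 2.54×10⁻⁴ / 4.83×10⁻³ = 2.61×10⁻¹² F.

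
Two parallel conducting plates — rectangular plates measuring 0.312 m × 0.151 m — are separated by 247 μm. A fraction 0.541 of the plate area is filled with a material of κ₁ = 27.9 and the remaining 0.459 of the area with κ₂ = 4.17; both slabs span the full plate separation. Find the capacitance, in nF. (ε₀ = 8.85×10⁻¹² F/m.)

C ≈ 28.7 nF

A = 0.312 × 0.151 m² = 4.71×10⁻² m².
Side-by-side slabs ⇒ two capacitors in parallel, each spanning the full gap.
C₁ = κ₁ε₀A₁/d = 27.9 × 8.85×10⁻¹² × 2.55×10⁻² / 2.47×10⁻⁴ = 2.55×10⁻⁸ F.
C₂ = κ₂ε₀A₂/d = 4.17 × 8.85×10⁻¹² × 2.16×10⁻² / 2.47×10⁻⁴ = 3.23×10⁻⁹ F.
C = C₁ + C₂ = 2.87×10⁻⁸ F.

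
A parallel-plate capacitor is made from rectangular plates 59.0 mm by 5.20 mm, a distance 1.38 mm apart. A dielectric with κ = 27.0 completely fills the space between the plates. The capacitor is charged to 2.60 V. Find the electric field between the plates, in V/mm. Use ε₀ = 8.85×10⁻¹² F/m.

E ≈ 1.88 V/mm

E = V/d = 2.60 / 1.38×10⁻³ = 1.88×10³ V/m.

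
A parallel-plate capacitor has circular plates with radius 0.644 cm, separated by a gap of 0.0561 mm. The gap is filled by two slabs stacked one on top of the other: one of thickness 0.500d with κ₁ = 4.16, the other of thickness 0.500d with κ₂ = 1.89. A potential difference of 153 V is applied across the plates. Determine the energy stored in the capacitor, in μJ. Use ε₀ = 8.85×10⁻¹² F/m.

A = π(0.644 cm)² = 1.30×10⁻⁴ m².
Stacked slabs ⇒ two capacitors in series, each with the full plate area.
C₁ = κ₁ε₀A/d₁ = 4.16 × 8.85×10⁻¹² × 1.30×10⁻⁴ / 2.80×10⁻⁵ = 1.71×10⁻¹⁰ F.
C₂ = κ₂ε₀A/d₂ = 1.89 × 8.85×10⁻¹² × 1.30×10⁻⁴ / 2.80×10⁻⁵ = 7.77×10⁻¹¹ F.
C = (1/C₁ + 1/C₂)⁻¹ = 5.34×10⁻¹¹ F.
U = ½CV² = ½ × 5.34×10⁻¹¹ × (153)² = 6.25×10⁻⁷ J.

0.625 μJ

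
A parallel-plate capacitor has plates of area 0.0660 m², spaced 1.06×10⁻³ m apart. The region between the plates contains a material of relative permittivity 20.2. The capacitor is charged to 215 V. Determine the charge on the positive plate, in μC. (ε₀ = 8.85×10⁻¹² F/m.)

C = κε₀A/d = 20.2 × 8.85×10⁻¹² × 6.60×10⁻² / 1.06×10⁻³ = 1.11×10⁻⁸ F.
Q = CV = 1.11×10⁻⁸ × 215 = 2.39×10⁻⁶ C.

Q ≈ 2.39 μC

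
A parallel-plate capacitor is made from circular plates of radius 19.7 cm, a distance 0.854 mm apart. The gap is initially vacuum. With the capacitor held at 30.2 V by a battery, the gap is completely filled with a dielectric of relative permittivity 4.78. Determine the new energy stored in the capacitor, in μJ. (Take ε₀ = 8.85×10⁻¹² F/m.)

A = π(19.7 cm)² = 0.122 m².
Initially C₁ = ε₀A/d = 8.85×10⁻¹² × 0.122 / 8.54×10⁻⁴ = 1.26×10⁻⁹ F.
U₁ = 5.76×10⁻⁷ J.
Battery connected ⇒ V is held fixed. C₂ = 4.78 C₁ and U = ½CV², so U₂/U₁ = C₂/C₁ = 4.78.
U₂ = 4.78 × 5.76×10⁻⁷ = 2.75×10⁻⁶ J.

2.75 μJ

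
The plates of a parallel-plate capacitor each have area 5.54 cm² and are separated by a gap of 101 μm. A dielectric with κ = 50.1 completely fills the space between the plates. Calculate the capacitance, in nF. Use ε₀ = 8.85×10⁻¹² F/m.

A = 5.54 cm² = 5.54×10⁻⁴ m².
C = κε₀A/d = 50.1 × 8.85×10⁻¹² × 5.54×10⁻⁴ / 1.01×10⁻⁴ = 2.43×10⁻⁹ F.

C ≈ 2.43 nF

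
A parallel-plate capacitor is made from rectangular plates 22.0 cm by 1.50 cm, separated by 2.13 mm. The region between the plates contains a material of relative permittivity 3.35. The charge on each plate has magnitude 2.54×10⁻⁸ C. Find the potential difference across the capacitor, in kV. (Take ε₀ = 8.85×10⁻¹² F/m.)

A = 22.0 × 1.50 cm² = 3.30×10⁻³ m².
C = κε₀A/d = 3.35 × 8.85×10⁻¹² × 3.30×10⁻³ / 2.13×10⁻³ = 4.59×10⁻¹¹ F.
V = Q/C = 2.54×10⁻⁸ / 4.59×10⁻¹¹ = 5.53×10² V.

V ≈ 0.553 kV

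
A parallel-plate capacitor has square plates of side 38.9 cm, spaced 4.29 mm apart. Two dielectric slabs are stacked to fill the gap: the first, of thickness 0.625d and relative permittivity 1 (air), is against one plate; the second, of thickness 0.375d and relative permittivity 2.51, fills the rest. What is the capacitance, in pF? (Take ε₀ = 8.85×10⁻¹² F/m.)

C ≈ 403 pF

A = (38.9 cm)² = 0.151 m².
Stacked slabs ⇒ two capacitors in series, each with the full plate area.
C₁ = κ₁ε₀A/d₁ = 1.00 × 8.85×10⁻¹² × 0.151 / 2.68×10⁻³ = 4.99×10⁻¹⁰ F.
C₂ = κ₂ε₀A/d₂ = 2.51 × 8.85×10⁻¹² × 0.151 / 1.61×10⁻³ = 2.09×10⁻⁹ F.
C = (1/C₁ + 1/C₂)⁻¹ = 4.03×10⁻¹⁰ F.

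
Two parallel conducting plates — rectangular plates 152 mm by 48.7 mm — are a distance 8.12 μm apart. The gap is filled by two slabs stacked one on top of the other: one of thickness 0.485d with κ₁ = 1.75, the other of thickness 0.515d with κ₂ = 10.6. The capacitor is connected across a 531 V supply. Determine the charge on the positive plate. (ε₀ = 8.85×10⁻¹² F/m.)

A = 152 × 48.7 mm² = 7.40×10⁻³ m².
Stacked slabs ⇒ two capacitors in series, each with the full plate area.
C₁ = κ₁ε₀A/d₁ = 1.75 × 8.85×10⁻¹² × 7.40×10⁻³ / 3.94×10⁻⁶ = 2.91×10⁻⁸ F.
C₂ = κ₂ε₀A/d₂ = 10.6 × 8.85×10⁻¹² × 7.40×10⁻³ / 4.18×10⁻⁶ = 1.66×10⁻⁷ F.
C = (1/C₁ + 1/C₂)⁻¹ = 2.48×10⁻⁸ F.
Q = CV = 2.48×10⁻⁸ × 531 = 1.32×10⁻⁵ C.

Q ≈ 13.2 μC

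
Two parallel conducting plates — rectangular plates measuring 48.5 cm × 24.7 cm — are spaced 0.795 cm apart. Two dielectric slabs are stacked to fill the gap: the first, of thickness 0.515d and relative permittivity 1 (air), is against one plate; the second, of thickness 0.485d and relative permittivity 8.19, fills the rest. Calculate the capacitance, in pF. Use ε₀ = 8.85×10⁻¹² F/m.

C ≈ 232 pF

A = 48.5 × 24.7 cm² = 0.120 m².
Stacked slabs ⇒ two capacitors in series, each with the full plate area.
C₁ = κ₁ε₀A/d₁ = 1.00 × 8.85×10⁻¹² × 0.120 / 4.09×10⁻³ = 2.59×10⁻¹⁰ F.
C₂ = κ₂ε₀A/d₂ = 8.19 × 8.85×10⁻¹² × 0.120 / 3.86×10⁻³ = 2.25×10⁻⁹ F.
C = (1/C₁ + 1/C₂)⁻¹ = 2.32×10⁻¹⁰ F.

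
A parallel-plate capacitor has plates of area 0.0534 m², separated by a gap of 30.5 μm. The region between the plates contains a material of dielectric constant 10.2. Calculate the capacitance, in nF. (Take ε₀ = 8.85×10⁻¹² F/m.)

158 nF

C = κε₀A/d = 10.2 × 8.85×10⁻¹² × 5.34×10⁻² / 3.05×10⁻⁵ = 1.58×10⁻⁷ F.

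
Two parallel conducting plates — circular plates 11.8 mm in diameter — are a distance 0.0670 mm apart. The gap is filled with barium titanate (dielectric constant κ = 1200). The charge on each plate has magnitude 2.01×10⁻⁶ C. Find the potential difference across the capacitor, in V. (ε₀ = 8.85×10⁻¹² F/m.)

A = π(11.8/2 mm)² = 1.09×10⁻⁴ m².
C = κε₀A/d = 1200 × 8.85×10⁻¹² × 1.09×10⁻⁴ / 6.70×10⁻⁵ = 1.73×10⁻⁸ F.
V = Q/C = 2.01×10⁻⁶ / 1.73×10⁻⁸ = 1.16×10² V.

V ≈ 116 V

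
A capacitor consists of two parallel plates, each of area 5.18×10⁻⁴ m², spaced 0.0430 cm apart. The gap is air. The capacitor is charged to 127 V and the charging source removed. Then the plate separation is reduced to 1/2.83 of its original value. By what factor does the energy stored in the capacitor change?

Isolated ⇒ Q is held fixed.
C₂ = 2.83 C₁ and U = Q²/(2C), so U₂/U₁ = C₁/C₂ = 0.353.

0.353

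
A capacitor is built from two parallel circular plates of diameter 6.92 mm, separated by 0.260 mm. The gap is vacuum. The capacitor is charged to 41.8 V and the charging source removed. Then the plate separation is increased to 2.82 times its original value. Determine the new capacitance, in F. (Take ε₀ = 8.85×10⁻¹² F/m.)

C ≈ 4.54×10⁻¹³ F

A = π(6.92/2 mm)² = 3.76×10⁻⁵ m².
Initially C₁ = ε₀A/d = 8.85×10⁻¹² × 3.76×10⁻⁵ / 2.60×10⁻⁴ = 1.28×10⁻¹² F.
C = ε₀A/d scales as 1/d, so C₂/C₁ = d₁/d₂ = 1/2.82 = 0.355.
C₂ = 0.355 × 1.28×10⁻¹² = 4.54×10⁻¹³ F.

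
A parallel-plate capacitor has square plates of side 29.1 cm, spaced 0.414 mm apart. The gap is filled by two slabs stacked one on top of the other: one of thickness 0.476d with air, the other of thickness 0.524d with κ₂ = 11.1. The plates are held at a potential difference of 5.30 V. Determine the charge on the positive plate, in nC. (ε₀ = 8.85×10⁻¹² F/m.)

A = (29.1 cm)² = 8.47×10⁻² m².
Stacked slabs ⇒ two capacitors in series, each with the full plate area.
C₁ = κ₁ε₀A/d₁ = 1.00 × 8.85×10⁻¹² × 8.47×10⁻² / 1.97×10⁻⁴ = 3.80×10⁻⁹ F.
C₂ = κ₂ε₀A/d₂ = 11.1 × 8.85×10⁻¹² × 8.47×10⁻² / 2.17×10⁻⁴ = 3.83×10⁻⁸ F.
C = (1/C₁ + 1/C₂)⁻¹ = 3.46×10⁻⁹ F.
Q = CV = 3.46×10⁻⁹ × 5.30 = 1.83×10⁻⁸ C.

Q ≈ 18.3 nC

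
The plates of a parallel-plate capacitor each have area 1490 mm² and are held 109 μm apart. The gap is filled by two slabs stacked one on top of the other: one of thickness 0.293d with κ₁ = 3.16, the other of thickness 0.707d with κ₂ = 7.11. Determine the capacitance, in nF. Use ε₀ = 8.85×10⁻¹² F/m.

0.630 nF

A = 1490 mm² = 1.49×10⁻³ m².
Stacked slabs ⇒ two capacitors in series, each with the full plate area.
C₁ = κ₁ε₀A/d₁ = 3.16 × 8.85×10⁻¹² × 1.49×10⁻³ / 3.19×10⁻⁵ = 1.30×10⁻⁹ F.
C₂ = κ₂ε₀A/d₂ = 7.11 × 8.85×10⁻¹² × 1.49×10⁻³ / 7.71×10⁻⁵ = 1.22×10⁻⁹ F.
C = (1/C₁ + 1/C₂)⁻¹ = 6.30×10⁻¹⁰ F.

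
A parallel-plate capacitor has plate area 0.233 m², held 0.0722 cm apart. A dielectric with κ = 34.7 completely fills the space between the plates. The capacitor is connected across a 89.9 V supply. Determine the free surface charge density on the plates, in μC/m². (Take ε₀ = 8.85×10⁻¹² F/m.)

C = κε₀A/d = 34.7 × 8.85×10⁻¹² × 0.233 / 7.22×10⁻⁴ = 9.91×10⁻⁸ F.
σ = Q/A = CV/A = 9.91×10⁻⁸ × 89.9 / 0.233 = 3.82×10⁻⁵ C/m².

38.2 μC/m²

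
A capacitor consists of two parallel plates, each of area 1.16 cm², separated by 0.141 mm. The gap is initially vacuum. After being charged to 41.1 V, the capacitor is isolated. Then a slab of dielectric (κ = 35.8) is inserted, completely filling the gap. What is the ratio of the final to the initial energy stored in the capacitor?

Isolated ⇒ Q is held fixed.
C₂ = 35.8 C₁ and U = Q²/(2C), so U₂/U₁ = C₁/C₂ = 0.0279.

U₂/U₁ ≈ 0.0279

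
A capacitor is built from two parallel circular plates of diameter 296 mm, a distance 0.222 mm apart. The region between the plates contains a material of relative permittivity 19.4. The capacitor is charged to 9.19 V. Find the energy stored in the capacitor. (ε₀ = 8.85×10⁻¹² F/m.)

U ≈ 2.25 μJ

A = π(296/2 mm)² = 6.88×10⁻² m².
C = κε₀A/d = 19.4 × 8.85×10⁻¹² × 6.88×10⁻² / 2.22×10⁻⁴ = 5.32×10⁻⁸ F.
U = ½CV² = ½ × 5.32×10⁻⁸ × (9.19)² = 2.25×10⁻⁶ J.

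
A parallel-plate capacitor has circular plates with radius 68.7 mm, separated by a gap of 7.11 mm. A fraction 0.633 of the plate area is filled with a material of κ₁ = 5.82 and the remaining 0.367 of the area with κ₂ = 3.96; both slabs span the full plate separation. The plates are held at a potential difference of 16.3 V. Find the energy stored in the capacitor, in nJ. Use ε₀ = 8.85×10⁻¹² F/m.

U ≈ 12.6 nJ

A = π(68.7 mm)² = 1.48×10⁻² m².
Side-by-side slabs ⇒ two capacitors in parallel, each spanning the full gap.
C₁ = κ₁ε₀A₁/d = 5.82 × 8.85×10⁻¹² × 9.39×10⁻³ / 7.11×10⁻³ = 6.80×10⁻¹¹ F.
C₂ = κ₂ε₀A₂/d = 3.96 × 8.85×10⁻¹² × 5.44×10⁻³ / 7.11×10⁻³ = 2.68×10⁻¹¹ F.
C = C₁ + C₂ = 9.48×10⁻¹¹ F.
U = ½CV² = ½ × 9.48×10⁻¹¹ × (16.3)² = 1.26×10⁻⁸ J.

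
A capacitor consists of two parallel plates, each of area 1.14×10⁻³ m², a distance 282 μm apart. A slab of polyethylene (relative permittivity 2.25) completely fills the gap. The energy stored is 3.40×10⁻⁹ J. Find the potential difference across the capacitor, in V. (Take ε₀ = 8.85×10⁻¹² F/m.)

9.19 V

C = κε₀A/d = 2.25 × 8.85×10⁻¹² × 1.14×10⁻³ / 2.82×10⁻⁴ = 8.05×10⁻¹¹ F.
V = √(2U/C) = √(2 × 3.40×10⁻⁹ / 8.05×10⁻¹¹) = 9.19 V.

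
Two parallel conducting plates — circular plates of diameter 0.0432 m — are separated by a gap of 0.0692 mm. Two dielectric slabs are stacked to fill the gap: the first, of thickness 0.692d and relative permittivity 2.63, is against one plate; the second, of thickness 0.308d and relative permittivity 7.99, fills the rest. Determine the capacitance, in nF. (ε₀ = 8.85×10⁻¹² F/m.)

A = π(0.0432/2 m)² = 1.47×10⁻³ m².
Stacked slabs ⇒ two capacitors in series, each with the full plate area.
C₁ = κ₁ε₀A/d₁ = 2.63 × 8.85×10⁻¹² × 1.47×10⁻³ / 4.79×10⁻⁵ = 7.12×10⁻¹⁰ F.
C₂ = κ₂ε₀A/d₂ = 7.99 × 8.85×10⁻¹² × 1.47×10⁻³ / 2.13×10⁻⁵ = 4.86×10⁻⁹ F.
C = (1/C₁ + 1/C₂)⁻¹ = 6.21×10⁻¹⁰ F.

0.621 nF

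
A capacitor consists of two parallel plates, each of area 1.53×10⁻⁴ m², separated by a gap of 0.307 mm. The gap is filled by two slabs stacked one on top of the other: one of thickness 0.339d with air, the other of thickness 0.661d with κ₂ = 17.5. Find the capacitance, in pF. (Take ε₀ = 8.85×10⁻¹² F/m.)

Stacked slabs ⇒ two capacitors in series, each with the full plate area.
C₁ = κ₁ε₀A/d₁ = 1.00 × 8.85×10⁻¹² × 1.53×10⁻⁴ / 1.04×10⁻⁴ = 1.30×10⁻¹¹ F.
C₂ = κ₂ε₀A/d₂ = 17.5 × 8.85×10⁻¹² × 1.53×10⁻⁴ / 2.03×10⁻⁴ = 1.17×10⁻¹⁰ F.
C = (1/C₁ + 1/C₂)⁻¹ = 1.17×10⁻¹¹ F.

11.7 pF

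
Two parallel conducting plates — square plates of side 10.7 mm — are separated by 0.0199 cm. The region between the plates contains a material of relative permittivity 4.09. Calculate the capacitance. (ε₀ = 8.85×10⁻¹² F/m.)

A = (10.7 mm)² = 1.14×10⁻⁴ m².
C = κε₀A/d = 4.09 × 8.85×10⁻¹² × 1.14×10⁻⁴ / 1.99×10⁻⁴ = 2.08×10⁻¹¹ F.

20.8 pF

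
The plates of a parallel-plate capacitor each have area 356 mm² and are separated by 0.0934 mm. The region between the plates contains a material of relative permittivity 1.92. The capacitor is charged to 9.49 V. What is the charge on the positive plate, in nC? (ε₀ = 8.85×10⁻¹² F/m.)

0.615 nC

A = 356 mm² = 3.56×10⁻⁴ m².
C = κε₀A/d = 1.92 × 8.85×10⁻¹² × 3.56×10⁻⁴ / 9.34×10⁻⁵ = 6.48×10⁻¹¹ F.
Q = CV = 6.48×10⁻¹¹ × 9.49 = 6.15×10⁻¹⁰ C.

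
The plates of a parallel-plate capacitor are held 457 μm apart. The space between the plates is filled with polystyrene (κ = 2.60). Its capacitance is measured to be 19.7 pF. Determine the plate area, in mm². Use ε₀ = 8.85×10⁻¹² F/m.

A = Cd/(κε₀) = 1.97×10⁻¹¹ × 4.57×10⁻⁴ / (2.60 × 8.85×10⁻¹²) = 3.91×10⁻⁴ m².

391 mm²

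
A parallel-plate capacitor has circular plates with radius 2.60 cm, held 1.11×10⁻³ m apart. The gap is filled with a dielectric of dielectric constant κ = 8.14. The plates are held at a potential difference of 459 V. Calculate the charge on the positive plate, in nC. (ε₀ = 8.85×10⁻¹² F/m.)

63.3 nC

A = π(2.60 cm)² = 2.12×10⁻³ m².
C = κε₀A/d = 8.14 × 8.85×10⁻¹² × 2.12×10⁻³ / 1.11×10⁻³ = 1.38×10⁻¹⁰ F.
Q = CV = 1.38×10⁻¹⁰ × 459 = 6.33×10⁻⁸ C.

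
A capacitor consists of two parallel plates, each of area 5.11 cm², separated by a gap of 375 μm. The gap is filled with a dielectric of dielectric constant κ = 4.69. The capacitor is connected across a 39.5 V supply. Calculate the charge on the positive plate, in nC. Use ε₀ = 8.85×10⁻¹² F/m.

A = 5.11 cm² = 5.11×10⁻⁴ m².
C = κε₀A/d = 4.69 × 8.85×10⁻¹² × 5.11×10⁻⁴ / 3.75×10⁻⁴ = 5.66×10⁻¹¹ F.
Q = CV = 5.66×10⁻¹¹ × 39.5 = 2.23×10⁻⁹ C.

Q ≈ 2.23 nC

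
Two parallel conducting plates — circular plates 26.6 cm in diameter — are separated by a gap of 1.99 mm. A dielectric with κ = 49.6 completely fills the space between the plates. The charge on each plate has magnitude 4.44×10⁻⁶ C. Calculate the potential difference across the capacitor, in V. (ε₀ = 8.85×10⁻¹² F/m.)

V ≈ 362 V

A = π(26.6/2 cm)² = 5.56×10⁻² m².
C = κε₀A/d = 49.6 × 8.85×10⁻¹² × 5.56×10⁻² / 1.99×10⁻³ = 1.23×10⁻⁸ F.
V = Q/C = 4.44×10⁻⁶ / 1.23×10⁻⁸ = 3.62×10² V.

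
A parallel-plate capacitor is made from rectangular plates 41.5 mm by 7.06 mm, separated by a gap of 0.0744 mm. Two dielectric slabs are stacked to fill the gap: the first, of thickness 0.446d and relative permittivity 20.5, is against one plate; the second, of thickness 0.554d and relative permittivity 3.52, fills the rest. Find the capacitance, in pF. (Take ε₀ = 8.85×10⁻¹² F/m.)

A = 41.5 × 7.06 mm² = 2.93×10⁻⁴ m².
Stacked slabs ⇒ two capacitors in series, each with the full plate area.
C₁ = κ₁ε₀A/d₁ = 20.5 × 8.85×10⁻¹² × 2.93×10⁻⁴ / 3.32×10⁻⁵ = 1.60×10⁻⁹ F.
C₂ = κ₂ε₀A/d₂ = 3.52 × 8.85×10⁻¹² × 2.93×10⁻⁴ / 4.12×10⁻⁵ = 2.21×10⁻¹⁰ F.
C = (1/C₁ + 1/C₂)⁻¹ = 1.95×10⁻¹⁰ F.

195 pF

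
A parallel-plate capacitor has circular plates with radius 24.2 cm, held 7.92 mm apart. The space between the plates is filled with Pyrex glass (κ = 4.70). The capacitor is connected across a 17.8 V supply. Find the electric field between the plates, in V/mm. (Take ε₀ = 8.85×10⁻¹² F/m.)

2.25 V/mm

E = V/d = 17.8 / 7.92×10⁻³ = 2.25×10³ V/m.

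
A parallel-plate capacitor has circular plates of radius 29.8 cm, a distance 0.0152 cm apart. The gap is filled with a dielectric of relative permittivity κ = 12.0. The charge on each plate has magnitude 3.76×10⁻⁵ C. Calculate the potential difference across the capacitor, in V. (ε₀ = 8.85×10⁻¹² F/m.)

193 V

A = π(29.8 cm)² = 0.279 m².
C = κε₀A/d = 12.0 × 8.85×10⁻¹² × 0.279 / 1.52×10⁻⁴ = 1.95×10⁻⁷ F.
V = Q/C = 3.76×10⁻⁵ / 1.95×10⁻⁷ = 1.93×10² V.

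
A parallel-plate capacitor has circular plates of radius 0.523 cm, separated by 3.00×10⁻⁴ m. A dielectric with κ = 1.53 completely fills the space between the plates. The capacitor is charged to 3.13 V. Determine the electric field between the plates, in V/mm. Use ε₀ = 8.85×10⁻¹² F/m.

E = V/d = 3.13 / 3.00×10⁻⁴ = 1.04×10⁴ V/m.

10.4 V/mm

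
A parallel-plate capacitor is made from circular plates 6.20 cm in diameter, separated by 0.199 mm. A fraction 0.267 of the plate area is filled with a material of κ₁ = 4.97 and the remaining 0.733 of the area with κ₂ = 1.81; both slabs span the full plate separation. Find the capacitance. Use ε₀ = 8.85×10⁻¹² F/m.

A = π(6.20/2 cm)² = 3.02×10⁻³ m².
Side-by-side slabs ⇒ two capacitors in parallel, each spanning the full gap.
C₁ = κ₁ε₀A₁/d = 4.97 × 8.85×10⁻¹² × 8.06×10⁻⁴ / 1.99×10⁻⁴ = 1.78×10⁻¹⁰ F.
C₂ = κ₂ε₀A₂/d = 1.81 × 8.85×10⁻¹² × 2.21×10⁻³ / 1.99×10⁻⁴ = 1.78×10⁻¹⁰ F.
C = C₁ + C₂ = 3.56×10⁻¹⁰ F.

C ≈ 356 pF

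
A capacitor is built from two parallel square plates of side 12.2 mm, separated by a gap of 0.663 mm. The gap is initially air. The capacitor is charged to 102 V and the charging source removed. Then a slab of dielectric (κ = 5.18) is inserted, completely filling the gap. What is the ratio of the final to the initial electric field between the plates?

Isolated ⇒ Q is held fixed.
V₂ = Q/C₂ = V₁/5.18; E = V/d, so E₂/E₁ = (V₂/V₁)(d₁/d₂) = 0.193.

0.193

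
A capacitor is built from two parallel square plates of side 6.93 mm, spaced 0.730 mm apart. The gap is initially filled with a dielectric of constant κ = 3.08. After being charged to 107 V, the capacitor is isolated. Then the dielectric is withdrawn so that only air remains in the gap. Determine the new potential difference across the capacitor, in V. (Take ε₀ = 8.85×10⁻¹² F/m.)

V ≈ 330 V

A = (6.93 mm)² = 4.80×10⁻⁵ m².
Initially C₁ = κε₀A/d = 3.08 × 8.85×10⁻¹² × 4.80×10⁻⁵ / 7.30×10⁻⁴ = 1.79×10⁻¹² F.
V₁ = 1.07×10² V.
Isolated ⇒ Q is held fixed. C₂ = 0.325 C₁ and V = Q/C, so V₂/V₁ = C₁/C₂ = 3.08.
V₂ = 3.08 × 1.07×10² = 3.30×10² V.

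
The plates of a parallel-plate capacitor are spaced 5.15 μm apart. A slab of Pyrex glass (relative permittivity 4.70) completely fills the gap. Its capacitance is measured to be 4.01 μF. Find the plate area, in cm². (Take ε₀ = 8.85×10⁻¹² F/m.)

A ≈ 4965 cm²

A = Cd/(κε₀) = 4.01×10⁻⁶ × 5.15×10⁻⁶ / (4.70 × 8.85×10⁻¹²) = 0.496 m².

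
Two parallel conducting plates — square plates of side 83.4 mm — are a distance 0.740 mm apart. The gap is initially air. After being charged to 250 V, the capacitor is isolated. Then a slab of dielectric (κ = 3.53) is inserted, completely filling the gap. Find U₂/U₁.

U₂/U₁ ≈ 0.283

Isolated ⇒ Q is held fixed.
C₂ = 3.53 C₁ and U = Q²/(2C), so U₂/U₁ = C₁/C₂ = 0.283.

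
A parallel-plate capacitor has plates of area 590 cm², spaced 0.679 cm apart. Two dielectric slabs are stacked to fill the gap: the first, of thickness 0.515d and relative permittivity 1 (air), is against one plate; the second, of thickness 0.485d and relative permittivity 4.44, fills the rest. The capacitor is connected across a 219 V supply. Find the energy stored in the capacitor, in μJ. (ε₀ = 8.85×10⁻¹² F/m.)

2.95 μJ

A = 590 cm² = 5.90×10⁻² m².
Stacked slabs ⇒ two capacitors in series, each with the full plate area.
C₁ = κ₁ε₀A/d₁ = 1.00 × 8.85×10⁻¹² × 5.90×10⁻² / 3.50×10⁻³ = 1.49×10⁻¹⁰ F.
C₂ = κ₂ε₀A/d₂ = 4.44 × 8.85×10⁻¹² × 5.90×10⁻² / 3.29×10⁻³ = 7.04×10⁻¹⁰ F.
C = (1/C₁ + 1/C₂)⁻¹ = 1.23×10⁻¹⁰ F.
U = ½CV² = ½ × 1.23×10⁻¹⁰ × (219)² = 2.95×10⁻⁶ J.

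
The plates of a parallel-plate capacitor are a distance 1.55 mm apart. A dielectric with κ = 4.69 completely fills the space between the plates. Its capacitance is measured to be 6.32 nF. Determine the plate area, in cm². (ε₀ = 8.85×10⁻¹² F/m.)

A = Cd/(κε₀) = 6.32×10⁻⁹ × 1.55×10⁻³ / (4.69 × 8.85×10⁻¹²) = 0.236 m².

2360 cm²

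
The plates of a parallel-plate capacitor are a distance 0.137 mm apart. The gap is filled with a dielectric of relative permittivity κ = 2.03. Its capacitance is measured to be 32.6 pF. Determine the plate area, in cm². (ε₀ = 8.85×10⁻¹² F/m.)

A ≈ 2.49 cm²

A = Cd/(κε₀) = 3.26×10⁻¹¹ × 1.37×10⁻⁴ / (2.03 × 8.85×10⁻¹²) = 2.49×10⁻⁴ m².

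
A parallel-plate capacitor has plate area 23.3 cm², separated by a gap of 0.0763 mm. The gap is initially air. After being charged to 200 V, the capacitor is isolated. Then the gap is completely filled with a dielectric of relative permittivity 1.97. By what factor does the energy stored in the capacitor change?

Isolated ⇒ Q is held fixed.
C₂ = 1.97 C₁ and U = Q²/(2C), so U₂/U₁ = C₁/C₂ = 0.508.

U₂/U₁ ≈ 0.508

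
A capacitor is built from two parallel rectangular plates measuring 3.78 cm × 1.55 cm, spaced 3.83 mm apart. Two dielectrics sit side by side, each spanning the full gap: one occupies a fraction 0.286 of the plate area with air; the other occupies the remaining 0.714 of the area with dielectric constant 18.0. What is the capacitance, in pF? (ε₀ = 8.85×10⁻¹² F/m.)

17.8 pF

A = 3.78 × 1.55 cm² = 5.86×10⁻⁴ m².
Side-by-side slabs ⇒ two capacitors in parallel, each spanning the full gap.
C₁ = κ₁ε₀A₁/d = 1.00 × 8.85×10⁻¹² × 1.68×10⁻⁴ / 3.83×10⁻³ = 3.87×10⁻¹³ F.
C₂ = κ₂ε₀A₂/d = 18.0 × 8.85×10⁻¹² × 4.18×10⁻⁴ / 3.83×10⁻³ = 1.74×10⁻¹¹ F.
C = C₁ + C₂ = 1.78×10⁻¹¹ F.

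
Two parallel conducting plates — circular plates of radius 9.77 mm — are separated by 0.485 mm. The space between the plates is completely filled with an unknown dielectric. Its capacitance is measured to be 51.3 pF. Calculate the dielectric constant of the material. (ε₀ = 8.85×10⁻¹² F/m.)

κ ≈ 9.38

A = π(9.77 mm)² = 3.00×10⁻⁴ m².
κ = Cd/(ε₀A) = 5.13×10⁻¹¹ × 4.85×10⁻⁴ / (8.85×10⁻¹² × 3.00×10⁻⁴) = 9.38.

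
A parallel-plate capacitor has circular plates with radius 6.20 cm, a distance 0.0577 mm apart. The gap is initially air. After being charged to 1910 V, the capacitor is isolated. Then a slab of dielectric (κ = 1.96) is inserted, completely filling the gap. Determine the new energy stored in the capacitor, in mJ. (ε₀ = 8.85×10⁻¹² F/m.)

1.72 mJ

A = π(6.20 cm)² = 1.21×10⁻² m².
Initially C₁ = ε₀A/d = 8.85×10⁻¹² × 1.21×10⁻² / 5.77×10⁻⁵ = 1.85×10⁻⁹ F.
U₁ = 3.38×10⁻³ J.
Isolated ⇒ Q is held fixed. C₂ = 1.96 C₁ and U = Q²/(2C), so U₂/U₁ = C₁/C₂ = 0.510.
U₂ = 0.510 × 3.38×10⁻³ = 1.72×10⁻³ J.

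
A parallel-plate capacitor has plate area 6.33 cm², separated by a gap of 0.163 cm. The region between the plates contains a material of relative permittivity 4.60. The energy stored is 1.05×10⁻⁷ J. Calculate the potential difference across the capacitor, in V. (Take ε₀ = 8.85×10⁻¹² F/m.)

V ≈ 115 V

A = 6.33 cm² = 6.33×10⁻⁴ m².
C = κε₀A/d = 4.60 × 8.85×10⁻¹² × 6.33×10⁻⁴ / 1.63×10⁻³ = 1.58×10⁻¹¹ F.
V = √(2U/C) = √(2 × 1.05×10⁻⁷ / 1.58×10⁻¹¹) = 1.15×10² V.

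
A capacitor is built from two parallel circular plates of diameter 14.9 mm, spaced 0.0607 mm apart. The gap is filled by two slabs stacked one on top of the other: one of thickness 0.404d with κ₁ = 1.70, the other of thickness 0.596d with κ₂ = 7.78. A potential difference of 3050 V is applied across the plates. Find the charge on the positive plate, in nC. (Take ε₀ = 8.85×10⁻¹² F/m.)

Q ≈ 247 nC

A = π(14.9/2 mm)² = 1.74×10⁻⁴ m².
Stacked slabs ⇒ two capacitors in series, each with the full plate area.
C₁ = κ₁ε₀A/d₁ = 1.70 × 8.85×10⁻¹² × 1.74×10⁻⁴ / 2.45×10⁻⁵ = 1.07×10⁻¹⁰ F.
C₂ = κ₂ε₀A/d₂ = 7.78 × 8.85×10⁻¹² × 1.74×10⁻⁴ / 3.62×10⁻⁵ = 3.32×10⁻¹⁰ F.
C = (1/C₁ + 1/C₂)⁻¹ = 8.09×10⁻¹¹ F.
Q = CV = 8.09×10⁻¹¹ × 3050 = 2.47×10⁻⁷ C.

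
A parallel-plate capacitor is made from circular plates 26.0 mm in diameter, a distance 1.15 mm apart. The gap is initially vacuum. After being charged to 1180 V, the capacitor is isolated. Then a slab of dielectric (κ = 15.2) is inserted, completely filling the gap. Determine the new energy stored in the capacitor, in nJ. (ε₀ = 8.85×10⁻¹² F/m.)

187 nJ

A = π(26.0/2 mm)² = 5.31×10⁻⁴ m².
Initially C₁ = ε₀A/d = 8.85×10⁻¹² × 5.31×10⁻⁴ / 1.15×10⁻³ = 4.09×10⁻¹² F.
U₁ = 2.84×10⁻⁶ J.
Isolated ⇒ Q is held fixed. C₂ = 15.2 C₁ and U = Q²/(2C), so U₂/U₁ = C₁/C₂ = 0.0658.
U₂ = 0.0658 × 2.84×10⁻⁶ = 1.87×10⁻⁷ J.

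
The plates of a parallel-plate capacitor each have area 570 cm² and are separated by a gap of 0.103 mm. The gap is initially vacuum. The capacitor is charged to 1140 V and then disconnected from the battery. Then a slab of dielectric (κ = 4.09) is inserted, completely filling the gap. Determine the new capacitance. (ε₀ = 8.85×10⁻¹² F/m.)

A = 570 cm² = 5.70×10⁻² m².
Initially C₁ = ε₀A/d = 8.85×10⁻¹² × 5.70×10⁻² / 1.03×10⁻⁴ = 4.90×10⁻⁹ F.
C = κε₀A/d scales with κ, so C₂/C₁ = κ = 4.09.
C₂ = 4.09 × 4.90×10⁻⁹ = 2.00×10⁻⁸ F.

20.0 nF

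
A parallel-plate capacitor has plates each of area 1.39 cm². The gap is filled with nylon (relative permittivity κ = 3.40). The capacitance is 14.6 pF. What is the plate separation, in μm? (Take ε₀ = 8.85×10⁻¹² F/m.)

A = 1.39 cm² = 1.39×10⁻⁴ m².
d = κε₀A/C = 3.40 × 8.85×10⁻¹² × 1.39×10⁻⁴ / 1.46×10⁻¹¹ = 2.86×10⁻⁴ m.

d ≈ 286 μm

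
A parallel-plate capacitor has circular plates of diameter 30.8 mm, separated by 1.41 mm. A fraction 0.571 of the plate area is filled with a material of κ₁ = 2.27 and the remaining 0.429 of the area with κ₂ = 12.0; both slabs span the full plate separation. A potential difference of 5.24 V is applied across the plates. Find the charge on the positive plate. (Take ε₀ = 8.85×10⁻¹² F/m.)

158 pC

A = π(30.8/2 mm)² = 7.45×10⁻⁴ m².
Side-by-side slabs ⇒ two capacitors in parallel, each spanning the full gap.
C₁ = κ₁ε₀A₁/d = 2.27 × 8.85×10⁻¹² × 4.25×10⁻⁴ / 1.41×10⁻³ = 6.06×10⁻¹² F.
C₂ = κ₂ε₀A₂/d = 12.0 × 8.85×10⁻¹² × 3.20×10⁻⁴ / 1.41×10⁻³ = 2.41×10⁻¹¹ F.
C = C₁ + C₂ = 3.01×10⁻¹¹ F.
Q = CV = 3.01×10⁻¹¹ × 5.24 = 1.58×10⁻¹⁰ C.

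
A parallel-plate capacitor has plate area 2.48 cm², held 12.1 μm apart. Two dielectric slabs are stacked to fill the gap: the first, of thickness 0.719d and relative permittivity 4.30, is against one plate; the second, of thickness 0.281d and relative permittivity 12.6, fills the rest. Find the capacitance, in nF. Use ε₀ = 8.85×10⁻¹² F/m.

A = 2.48 cm² = 2.48×10⁻⁴ m².
Stacked slabs ⇒ two capacitors in series, each with the full plate area.
C₁ = κ₁ε₀A/d₁ = 4.30 × 8.85×10⁻¹² × 2.48×10⁻⁴ / 8.70×10⁻⁶ = 1.08×10⁻⁹ F.
C₂ = κ₂ε₀A/d₂ = 12.6 × 8.85×10⁻¹² × 2.48×10⁻⁴ / 3.40×10⁻⁶ = 8.13×10⁻⁹ F.
C = (1/C₁ + 1/C₂)⁻¹ = 9.57×10⁻¹⁰ F.

0.957 nF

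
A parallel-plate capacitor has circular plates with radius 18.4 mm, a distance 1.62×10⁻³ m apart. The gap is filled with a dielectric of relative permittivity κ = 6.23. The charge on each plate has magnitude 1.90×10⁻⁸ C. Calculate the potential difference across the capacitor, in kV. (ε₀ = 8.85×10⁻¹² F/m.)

V ≈ 0.525 kV

A = π(18.4 mm)² = 1.06×10⁻³ m².
C = κε₀A/d = 6.23 × 8.85×10⁻¹² × 1.06×10⁻³ / 1.62×10⁻³ = 3.62×10⁻¹¹ F.
V = Q/C = 1.90×10⁻⁸ / 3.62×10⁻¹¹ = 5.25×10² V.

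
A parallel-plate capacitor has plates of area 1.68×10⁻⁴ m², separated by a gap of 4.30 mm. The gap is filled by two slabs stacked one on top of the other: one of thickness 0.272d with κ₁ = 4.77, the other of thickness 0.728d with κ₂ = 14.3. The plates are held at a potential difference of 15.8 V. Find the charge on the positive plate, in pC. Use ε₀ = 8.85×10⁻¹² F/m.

Stacked slabs ⇒ two capacitors in series, each with the full plate area.
C₁ = κ₁ε₀A/d₁ = 4.77 × 8.85×10⁻¹² × 1.68×10⁻⁴ / 1.17×10⁻³ = 6.06×10⁻¹² F.
C₂ = κ₂ε₀A/d₂ = 14.3 × 8.85×10⁻¹² × 1.68×10⁻⁴ / 3.13×10⁻³ = 6.79×10⁻¹² F.
C = (1/C₁ + 1/C₂)⁻¹ = 3.20×10⁻¹² F.
Q = CV = 3.20×10⁻¹² × 15.8 = 5.06×10⁻¹¹ C.

Q ≈ 50.6 pC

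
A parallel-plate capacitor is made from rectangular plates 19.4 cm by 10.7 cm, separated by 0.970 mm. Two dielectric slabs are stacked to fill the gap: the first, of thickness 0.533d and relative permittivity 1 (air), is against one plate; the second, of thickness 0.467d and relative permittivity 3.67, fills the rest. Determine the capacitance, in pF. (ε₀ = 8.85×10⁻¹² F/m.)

A = 19.4 × 10.7 cm² = 2.08×10⁻² m².
Stacked slabs ⇒ two capacitors in series, each with the full plate area.
C₁ = κ₁ε₀A/d₁ = 1.00 × 8.85×10⁻¹² × 2.08×10⁻² / 5.17×10⁻⁴ = 3.55×10⁻¹⁰ F.
C₂ = κ₂ε₀A/d₂ = 3.67 × 8.85×10⁻¹² × 2.08×10⁻² / 4.53×10⁻⁴ = 1.49×10⁻⁹ F.
C = (1/C₁ + 1/C₂)⁻¹ = 2.87×10⁻¹⁰ F.

C ≈ 287 pF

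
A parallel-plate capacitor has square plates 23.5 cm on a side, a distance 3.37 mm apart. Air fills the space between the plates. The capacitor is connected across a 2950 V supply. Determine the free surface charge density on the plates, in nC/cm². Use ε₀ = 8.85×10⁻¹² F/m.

σ ≈ 0.775 nC/cm²

A = (23.5 cm)² = 5.52×10⁻² m².
C = ε₀A/d = 8.85×10⁻¹² × 5.52×10⁻² / 3.37×10⁻³ = 1.45×10⁻¹⁰ F.
σ = Q/A = CV/A = 1.45×10⁻¹⁰ × 2950 / 5.52×10⁻² = 7.75×10⁻⁶ C/m².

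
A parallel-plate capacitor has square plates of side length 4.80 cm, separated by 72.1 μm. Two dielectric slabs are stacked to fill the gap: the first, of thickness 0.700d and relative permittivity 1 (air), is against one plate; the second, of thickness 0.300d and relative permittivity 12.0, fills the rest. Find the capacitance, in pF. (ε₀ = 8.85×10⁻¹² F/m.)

C ≈ 390 pF

A = (4.80 cm)² = 2.30×10⁻³ m².
Stacked slabs ⇒ two capacitors in series, each with the full plate area.
C₁ = κ₁ε₀A/d₁ = 1.00 × 8.85×10⁻¹² × 2.30×10⁻³ / 5.05×10⁻⁵ = 4.04×10⁻¹⁰ F.
C₂ = κ₂ε₀A/d₂ = 12.0 × 8.85×10⁻¹² × 2.30×10⁻³ / 2.16×10⁻⁵ = 1.13×10⁻⁸ F.
C = (1/C₁ + 1/C₂)⁻¹ = 3.90×10⁻¹⁰ F.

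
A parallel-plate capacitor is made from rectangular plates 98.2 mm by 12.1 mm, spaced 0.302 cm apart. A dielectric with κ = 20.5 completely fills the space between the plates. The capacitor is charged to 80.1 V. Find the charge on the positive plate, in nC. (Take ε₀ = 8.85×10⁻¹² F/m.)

A = 98.2 × 12.1 mm² = 1.19×10⁻³ m².
C = κε₀A/d = 20.5 × 8.85×10⁻¹² × 1.19×10⁻³ / 3.02×10⁻³ = 7.14×10⁻¹¹ F.
Q = CV = 7.14×10⁻¹¹ × 80.1 = 5.72×10⁻⁹ C.

Q ≈ 5.72 nC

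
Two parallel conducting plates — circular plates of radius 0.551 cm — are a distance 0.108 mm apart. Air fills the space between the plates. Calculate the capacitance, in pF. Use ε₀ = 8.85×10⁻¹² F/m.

7.82 pF

A = π(0.551 cm)² = 9.54×10⁻⁵ m².
C = ε₀A/d = 8.85×10⁻¹² × 9.54×10⁻⁵ / 1.08×10⁻⁴ = 7.82×10⁻¹² F.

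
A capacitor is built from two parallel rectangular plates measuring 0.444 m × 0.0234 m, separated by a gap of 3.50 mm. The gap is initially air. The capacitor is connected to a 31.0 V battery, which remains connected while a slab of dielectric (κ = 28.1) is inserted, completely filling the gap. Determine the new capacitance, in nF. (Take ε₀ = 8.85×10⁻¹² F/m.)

A = 0.444 × 0.0234 m² = 1.04×10⁻² m².
Initially C₁ = ε₀A/d = 8.85×10⁻¹² × 1.04×10⁻² / 3.50×10⁻³ = 2.63×10⁻¹¹ F.
C = κε₀A/d scales with κ, so C₂/C₁ = κ = 28.1.
C₂ = 28.1 × 2.63×10⁻¹¹ = 7.38×10⁻¹⁰ F.

0.738 nF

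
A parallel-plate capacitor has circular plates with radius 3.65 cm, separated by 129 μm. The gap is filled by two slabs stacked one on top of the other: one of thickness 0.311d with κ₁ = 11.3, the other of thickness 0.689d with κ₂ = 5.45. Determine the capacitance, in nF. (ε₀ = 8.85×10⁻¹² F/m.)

A = π(3.65 cm)² = 4.19×10⁻³ m².
Stacked slabs ⇒ two capacitors in series, each with the full plate area.
C₁ = κ₁ε₀A/d₁ = 11.3 × 8.85×10⁻¹² × 4.19×10⁻³ / 4.01×10⁻⁵ = 1.04×10⁻⁸ F.
C₂ = κ₂ε₀A/d₂ = 5.45 × 8.85×10⁻¹² × 4.19×10⁻³ / 8.89×10⁻⁵ = 2.27×10⁻⁹ F.
C = (1/C₁ + 1/C₂)⁻¹ = 1.87×10⁻⁹ F.

C ≈ 1.87 nF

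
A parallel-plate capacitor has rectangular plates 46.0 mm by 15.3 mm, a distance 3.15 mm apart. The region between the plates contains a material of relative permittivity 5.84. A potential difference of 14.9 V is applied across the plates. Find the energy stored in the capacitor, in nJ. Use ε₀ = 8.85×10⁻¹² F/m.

A = 46.0 × 15.3 mm² = 7.04×10⁻⁴ m².
C = κε₀A/d = 5.84 × 8.85×10⁻¹² × 7.04×10⁻⁴ / 3.15×10⁻³ = 1.15×10⁻¹¹ F.
U = ½CV² = ½ × 1.15×10⁻¹¹ × (14.9)² = 1.28×10⁻⁹ J.

1.28 nJ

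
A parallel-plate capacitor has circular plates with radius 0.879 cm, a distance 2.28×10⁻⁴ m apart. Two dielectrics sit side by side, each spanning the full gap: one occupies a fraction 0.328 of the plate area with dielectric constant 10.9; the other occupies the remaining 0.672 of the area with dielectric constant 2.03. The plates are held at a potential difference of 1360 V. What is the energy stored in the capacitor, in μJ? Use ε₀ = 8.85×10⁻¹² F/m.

A = π(0.879 cm)² = 2.43×10⁻⁴ m².
Side-by-side slabs ⇒ two capacitors in parallel, each spanning the full gap.
C₁ = κ₁ε₀A₁/d = 10.9 × 8.85×10⁻¹² × 7.96×10⁻⁵ / 2.28×10⁻⁴ = 3.37×10⁻¹¹ F.
C₂ = κ₂ε₀A₂/d = 2.03 × 8.85×10⁻¹² × 1.63×10⁻⁴ / 2.28×10⁻⁴ = 1.29×10⁻¹¹ F.
C = C₁ + C₂ = 4.65×10⁻¹¹ F.
U = ½CV² = ½ × 4.65×10⁻¹¹ × (1360)² = 4.30×10⁻⁵ J.

U ≈ 43.0 μJ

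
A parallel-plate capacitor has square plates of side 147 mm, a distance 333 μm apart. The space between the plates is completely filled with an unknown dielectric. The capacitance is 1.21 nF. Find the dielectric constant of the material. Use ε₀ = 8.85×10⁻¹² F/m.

A = (147 mm)² = 2.16×10⁻² m².
κ = Cd/(ε₀A) = 1.21×10⁻⁹ × 3.33×10⁻⁴ / (8.85×10⁻¹² × 2.16×10⁻²) = 2.11.

κ ≈ 2.11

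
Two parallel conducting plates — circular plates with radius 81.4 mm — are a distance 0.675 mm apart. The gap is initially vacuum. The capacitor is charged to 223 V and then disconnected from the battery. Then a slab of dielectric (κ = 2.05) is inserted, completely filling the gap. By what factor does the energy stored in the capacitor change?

U₂/U₁ ≈ 0.488

Isolated ⇒ Q is held fixed.
C₂ = 2.05 C₁ and U = Q²/(2C), so U₂/U₁ = C₁/C₂ = 0.488.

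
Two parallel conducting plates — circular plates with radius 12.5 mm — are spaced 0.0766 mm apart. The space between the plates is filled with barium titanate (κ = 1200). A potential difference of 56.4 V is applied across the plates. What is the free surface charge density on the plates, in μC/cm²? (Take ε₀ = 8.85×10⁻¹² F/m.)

A = π(12.5 mm)² = 4.91×10⁻⁴ m².
C = κε₀A/d = 1200 × 8.85×10⁻¹² × 4.91×10⁻⁴ / 7.66×10⁻⁵ = 6.81×10⁻⁸ F.
σ = Q/A = CV/A = 6.81×10⁻⁸ × 56.4 / 4.91×10⁻⁴ = 7.82×10⁻³ C/m².

σ ≈ 0.782 μC/cm²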